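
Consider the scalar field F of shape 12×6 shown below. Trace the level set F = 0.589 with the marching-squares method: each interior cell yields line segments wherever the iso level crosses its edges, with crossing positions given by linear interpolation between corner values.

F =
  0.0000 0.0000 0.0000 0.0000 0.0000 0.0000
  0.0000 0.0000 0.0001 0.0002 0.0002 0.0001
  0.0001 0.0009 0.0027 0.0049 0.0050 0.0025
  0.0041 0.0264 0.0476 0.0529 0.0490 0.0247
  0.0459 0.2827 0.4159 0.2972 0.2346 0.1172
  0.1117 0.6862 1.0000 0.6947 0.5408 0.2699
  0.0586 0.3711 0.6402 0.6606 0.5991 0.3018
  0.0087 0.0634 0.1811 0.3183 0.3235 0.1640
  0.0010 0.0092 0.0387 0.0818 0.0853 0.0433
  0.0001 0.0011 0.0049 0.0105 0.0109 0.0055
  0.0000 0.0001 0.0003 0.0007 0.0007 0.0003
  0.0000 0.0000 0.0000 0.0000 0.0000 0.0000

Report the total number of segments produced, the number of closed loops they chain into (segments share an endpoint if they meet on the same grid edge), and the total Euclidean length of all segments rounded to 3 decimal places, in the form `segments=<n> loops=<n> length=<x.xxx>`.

cell (4,0): code 0100 → (4.759,1.000)–(5.000,0.831)
cell (4,1): code 1100 → (4.296,2.000)–(4.759,1.000)
cell (4,2): code 1100 → (4.734,3.000)–(4.296,2.000)
cell (4,3): code 1000 → (5.000,3.687)–(4.734,3.000)
cell (5,0): code 0010 → (5.000,0.831)–(5.308,1.000)
cell (5,1): code 0111 → (5.308,1.000)–(6.000,1.810)
cell (5,3): code 1101 → (5.827,4.000)–(5.000,3.687)
cell (5,4): code 1000 → (6.000,4.034)–(5.827,4.000)
cell (6,1): code 0010 → (6.000,1.810)–(6.112,2.000)
cell (6,2): code 0011 → (6.112,2.000)–(6.209,3.000)
cell (6,3): code 0011 → (6.209,3.000)–(6.037,4.000)
cell (6,4): code 0001 → (6.037,4.000)–(6.000,4.034)
total: 12 segments, chained into 1 closed loop(s), length Σ = 7.991689

segments=12 loops=1 length=7.992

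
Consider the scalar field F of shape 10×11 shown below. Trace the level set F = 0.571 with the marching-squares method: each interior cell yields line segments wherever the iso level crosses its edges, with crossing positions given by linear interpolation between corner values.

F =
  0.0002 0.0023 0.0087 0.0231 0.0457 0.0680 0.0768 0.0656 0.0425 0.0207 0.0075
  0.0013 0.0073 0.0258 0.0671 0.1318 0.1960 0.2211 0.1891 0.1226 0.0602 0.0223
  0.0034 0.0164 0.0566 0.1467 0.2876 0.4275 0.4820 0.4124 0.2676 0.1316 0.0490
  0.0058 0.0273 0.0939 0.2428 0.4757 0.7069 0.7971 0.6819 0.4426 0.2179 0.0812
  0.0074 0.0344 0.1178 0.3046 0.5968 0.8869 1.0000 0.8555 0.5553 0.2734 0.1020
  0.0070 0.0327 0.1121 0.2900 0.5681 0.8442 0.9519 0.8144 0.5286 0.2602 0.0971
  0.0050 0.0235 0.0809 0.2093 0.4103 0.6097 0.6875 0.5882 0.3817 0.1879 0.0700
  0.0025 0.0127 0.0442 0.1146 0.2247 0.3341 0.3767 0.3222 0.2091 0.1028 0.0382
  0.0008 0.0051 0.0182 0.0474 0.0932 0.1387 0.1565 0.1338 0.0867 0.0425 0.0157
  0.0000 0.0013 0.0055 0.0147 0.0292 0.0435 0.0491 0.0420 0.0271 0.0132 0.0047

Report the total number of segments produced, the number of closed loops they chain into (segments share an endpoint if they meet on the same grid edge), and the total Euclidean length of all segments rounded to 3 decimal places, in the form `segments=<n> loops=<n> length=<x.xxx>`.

segments=16 loops=1 length=12.652

cell (2,4): code 0100 → (2.514,5.000)–(3.000,4.412)
cell (2,5): code 1100 → (2.282,6.000)–(2.514,5.000)
cell (2,6): code 1100 → (2.588,7.000)–(2.282,6.000)
cell (2,7): code 1000 → (3.000,7.463)–(2.588,7.000)
cell (3,3): code 0100 → (3.787,4.000)–(4.000,3.912)
cell (3,4): code 1110 → (3.000,4.412)–(3.787,4.000)
cell (3,7): code 1001 → (4.000,7.948)–(3.000,7.463)
cell (4,3): code 0010 → (4.000,3.912)–(4.899,4.000)
cell (4,4): code 0111 → (4.899,4.000)–(5.000,4.011)
cell (4,7): code 1001 → (5.000,7.852)–(4.000,7.948)
cell (5,4): code 0110 → (5.000,4.011)–(6.000,4.806)
cell (5,7): code 1001 → (6.000,7.083)–(5.000,7.852)
cell (6,4): code 0010 → (6.000,4.806)–(6.140,5.000)
cell (6,5): code 0011 → (6.140,5.000)–(6.375,6.000)
cell (6,6): code 0011 → (6.375,6.000)–(6.065,7.000)
cell (6,7): code 0001 → (6.065,7.000)–(6.000,7.083)
total: 16 segments, chained into 1 closed loop(s), length Σ = 12.652387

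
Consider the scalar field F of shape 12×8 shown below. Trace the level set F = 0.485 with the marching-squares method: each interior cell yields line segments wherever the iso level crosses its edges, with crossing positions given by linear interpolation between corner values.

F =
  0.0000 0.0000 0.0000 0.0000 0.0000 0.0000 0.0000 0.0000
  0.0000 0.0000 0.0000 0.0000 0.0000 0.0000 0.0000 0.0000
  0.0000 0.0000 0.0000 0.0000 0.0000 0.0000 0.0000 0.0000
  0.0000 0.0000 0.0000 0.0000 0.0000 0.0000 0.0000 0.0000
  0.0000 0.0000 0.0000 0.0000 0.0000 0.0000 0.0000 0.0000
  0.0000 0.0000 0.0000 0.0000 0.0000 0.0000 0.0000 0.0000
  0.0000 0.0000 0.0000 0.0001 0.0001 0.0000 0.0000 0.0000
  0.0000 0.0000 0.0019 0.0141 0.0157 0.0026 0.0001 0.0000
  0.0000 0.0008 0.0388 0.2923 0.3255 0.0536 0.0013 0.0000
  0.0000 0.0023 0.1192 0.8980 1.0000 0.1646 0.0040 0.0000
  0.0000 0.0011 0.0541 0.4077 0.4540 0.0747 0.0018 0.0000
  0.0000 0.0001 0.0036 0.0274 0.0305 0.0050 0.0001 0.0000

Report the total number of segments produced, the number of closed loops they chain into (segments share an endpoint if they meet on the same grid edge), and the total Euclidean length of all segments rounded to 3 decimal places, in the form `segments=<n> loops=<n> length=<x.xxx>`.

cell (8,2): code 0100 → (8.318,3.000)–(9.000,2.470)
cell (8,3): code 1100 → (8.236,4.000)–(8.318,3.000)
cell (8,4): code 1000 → (9.000,4.616)–(8.236,4.000)
cell (9,2): code 0010 → (9.000,2.470)–(9.842,3.000)
cell (9,3): code 0011 → (9.842,3.000)–(9.943,4.000)
cell (9,4): code 0001 → (9.943,4.000)–(9.000,4.616)
total: 6 segments, chained into 1 closed loop(s), length Σ = 5.975719

segments=6 loops=1 length=5.976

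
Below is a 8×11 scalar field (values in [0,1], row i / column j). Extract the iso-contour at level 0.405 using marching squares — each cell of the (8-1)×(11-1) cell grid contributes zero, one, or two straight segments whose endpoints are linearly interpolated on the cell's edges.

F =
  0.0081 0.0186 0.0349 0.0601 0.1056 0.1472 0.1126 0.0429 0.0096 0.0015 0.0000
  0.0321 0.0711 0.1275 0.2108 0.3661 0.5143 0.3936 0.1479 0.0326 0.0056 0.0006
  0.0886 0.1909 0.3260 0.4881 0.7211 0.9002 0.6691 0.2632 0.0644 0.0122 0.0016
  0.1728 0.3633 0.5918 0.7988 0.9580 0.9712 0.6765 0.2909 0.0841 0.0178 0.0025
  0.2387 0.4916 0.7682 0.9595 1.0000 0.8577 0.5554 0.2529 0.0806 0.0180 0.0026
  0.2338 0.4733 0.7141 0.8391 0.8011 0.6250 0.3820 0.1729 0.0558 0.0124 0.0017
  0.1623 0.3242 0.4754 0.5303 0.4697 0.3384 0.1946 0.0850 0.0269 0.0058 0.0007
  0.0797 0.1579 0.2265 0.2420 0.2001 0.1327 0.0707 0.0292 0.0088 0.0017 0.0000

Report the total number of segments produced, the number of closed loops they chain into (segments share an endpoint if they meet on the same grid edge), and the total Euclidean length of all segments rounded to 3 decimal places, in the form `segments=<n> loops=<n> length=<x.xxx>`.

cell (0,4): code 0100 → (0.702,5.000)–(1.000,4.262)
cell (0,5): code 1000 → (1.000,5.906)–(0.702,5.000)
cell (1,2): code 0100 → (1.700,3.000)–(2.000,2.487)
cell (1,3): code 1100 → (1.110,4.000)–(1.700,3.000)
cell (1,4): code 1110 → (1.000,4.262)–(1.110,4.000)
cell (1,5): code 1101 → (1.041,6.000)–(1.000,5.906)
cell (1,6): code 1000 → (2.000,6.651)–(1.041,6.000)
cell (2,1): code 0100 → (2.297,2.000)–(3.000,1.182)
cell (2,2): code 1110 → (2.000,2.487)–(2.297,2.000)
cell (2,6): code 1001 → (3.000,6.704)–(2.000,6.651)
cell (3,0): code 0100 → (3.325,1.000)–(4.000,0.658)
cell (3,1): code 1110 → (3.000,1.182)–(3.325,1.000)
cell (3,6): code 1001 → (4.000,6.497)–(3.000,6.704)
cell (4,0): code 0110 → (4.000,0.658)–(5.000,0.715)
cell (4,5): code 1011 → (5.000,5.905)–(4.867,6.000)
cell (4,6): code 0001 → (4.867,6.000)–(4.000,6.497)
cell (5,0): code 0010 → (5.000,0.715)–(5.458,1.000)
cell (5,1): code 0111 → (5.458,1.000)–(6.000,1.534)
cell (5,4): code 1011 → (6.000,4.493)–(5.768,5.000)
cell (5,5): code 0001 → (5.768,5.000)–(5.000,5.905)
cell (6,1): code 0010 → (6.000,1.534)–(6.283,2.000)
cell (6,2): code 0011 → (6.283,2.000)–(6.435,3.000)
cell (6,3): code 0011 → (6.435,3.000)–(6.240,4.000)
cell (6,4): code 0001 → (6.240,4.000)–(6.000,4.493)
total: 24 segments, chained into 1 closed loop(s), length Σ = 18.184141

segments=24 loops=1 length=18.184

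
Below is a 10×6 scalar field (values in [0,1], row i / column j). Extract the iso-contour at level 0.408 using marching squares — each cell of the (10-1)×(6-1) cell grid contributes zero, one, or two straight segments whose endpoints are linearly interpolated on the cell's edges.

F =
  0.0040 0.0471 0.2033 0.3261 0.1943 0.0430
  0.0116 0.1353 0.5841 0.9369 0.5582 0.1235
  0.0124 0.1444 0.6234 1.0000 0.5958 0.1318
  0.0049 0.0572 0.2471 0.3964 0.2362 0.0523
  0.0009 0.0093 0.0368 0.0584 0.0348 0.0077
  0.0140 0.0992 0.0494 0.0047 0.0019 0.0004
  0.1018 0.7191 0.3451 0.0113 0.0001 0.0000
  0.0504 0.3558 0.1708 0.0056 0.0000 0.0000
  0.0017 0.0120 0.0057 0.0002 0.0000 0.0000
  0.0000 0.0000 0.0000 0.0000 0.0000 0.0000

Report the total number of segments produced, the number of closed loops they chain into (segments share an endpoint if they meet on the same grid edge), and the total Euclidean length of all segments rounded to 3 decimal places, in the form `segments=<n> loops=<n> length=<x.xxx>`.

segments=14 loops=2 length=12.763

cell (0,1): code 0100 → (0.538,2.000)–(1.000,1.608)
cell (0,2): code 1100 → (0.134,3.000)–(0.538,2.000)
cell (0,3): code 1100 → (0.587,4.000)–(0.134,3.000)
cell (0,4): code 1000 → (1.000,4.346)–(0.587,4.000)
cell (1,1): code 0110 → (1.000,1.608)–(2.000,1.550)
cell (1,4): code 1001 → (2.000,4.405)–(1.000,4.346)
cell (2,1): code 0010 → (2.000,1.550)–(2.572,2.000)
cell (2,2): code 0011 → (2.572,2.000)–(2.981,3.000)
cell (2,3): code 0011 → (2.981,3.000)–(2.522,4.000)
cell (2,4): code 0001 → (2.522,4.000)–(2.000,4.405)
cell (5,0): code 0100 → (5.498,1.000)–(6.000,0.496)
cell (5,1): code 1000 → (6.000,1.832)–(5.498,1.000)
cell (6,0): code 0010 → (6.000,0.496)–(6.856,1.000)
cell (6,1): code 0001 → (6.856,1.000)–(6.000,1.832)
total: 14 segments, chained into 2 closed loop(s), length Σ = 12.763446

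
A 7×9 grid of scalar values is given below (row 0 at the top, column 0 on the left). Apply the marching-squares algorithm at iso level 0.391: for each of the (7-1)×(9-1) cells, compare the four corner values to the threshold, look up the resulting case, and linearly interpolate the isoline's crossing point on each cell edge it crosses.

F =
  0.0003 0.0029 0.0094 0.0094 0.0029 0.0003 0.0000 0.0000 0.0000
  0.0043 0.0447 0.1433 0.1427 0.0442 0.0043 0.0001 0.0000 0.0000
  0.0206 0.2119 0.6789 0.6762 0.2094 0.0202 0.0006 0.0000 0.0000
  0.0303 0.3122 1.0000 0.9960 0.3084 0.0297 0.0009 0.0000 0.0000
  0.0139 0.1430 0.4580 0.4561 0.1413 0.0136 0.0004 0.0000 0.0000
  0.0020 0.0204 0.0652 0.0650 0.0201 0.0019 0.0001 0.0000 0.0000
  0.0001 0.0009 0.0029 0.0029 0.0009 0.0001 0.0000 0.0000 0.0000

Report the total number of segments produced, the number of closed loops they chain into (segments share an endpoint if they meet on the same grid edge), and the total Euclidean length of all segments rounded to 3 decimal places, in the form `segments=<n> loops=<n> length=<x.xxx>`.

segments=10 loops=1 length=8.650

cell (1,1): code 0100 → (1.462,2.000)–(2.000,1.384)
cell (1,2): code 1100 → (1.465,3.000)–(1.462,2.000)
cell (1,3): code 1000 → (2.000,3.611)–(1.465,3.000)
cell (2,1): code 0110 → (2.000,1.384)–(3.000,1.115)
cell (2,3): code 1001 → (3.000,3.880)–(2.000,3.611)
cell (3,1): code 0110 → (3.000,1.115)–(4.000,1.787)
cell (3,3): code 1001 → (4.000,3.207)–(3.000,3.880)
cell (4,1): code 0010 → (4.000,1.787)–(4.171,2.000)
cell (4,2): code 0011 → (4.171,2.000)–(4.166,3.000)
cell (4,3): code 0001 → (4.166,3.000)–(4.000,3.207)
total: 10 segments, chained into 1 closed loop(s), length Σ = 8.649570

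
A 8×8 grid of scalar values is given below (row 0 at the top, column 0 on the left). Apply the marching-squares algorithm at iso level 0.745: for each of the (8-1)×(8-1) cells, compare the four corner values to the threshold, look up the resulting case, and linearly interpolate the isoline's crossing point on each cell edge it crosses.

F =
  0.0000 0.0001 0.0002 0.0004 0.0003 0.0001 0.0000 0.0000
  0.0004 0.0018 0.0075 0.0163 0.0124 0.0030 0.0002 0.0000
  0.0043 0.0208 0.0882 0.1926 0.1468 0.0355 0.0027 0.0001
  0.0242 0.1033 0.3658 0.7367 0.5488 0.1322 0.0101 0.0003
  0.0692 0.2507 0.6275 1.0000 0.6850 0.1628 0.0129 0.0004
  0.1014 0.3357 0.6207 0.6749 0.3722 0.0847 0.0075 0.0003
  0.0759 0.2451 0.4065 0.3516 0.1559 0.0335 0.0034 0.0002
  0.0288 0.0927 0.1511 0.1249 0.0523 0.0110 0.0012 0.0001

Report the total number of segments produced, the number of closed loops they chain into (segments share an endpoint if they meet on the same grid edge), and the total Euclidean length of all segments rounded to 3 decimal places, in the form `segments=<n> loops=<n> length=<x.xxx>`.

segments=4 loops=1 length=4.617

cell (3,2): code 0100 → (3.032,3.000)–(4.000,2.315)
cell (3,3): code 1000 → (4.000,3.810)–(3.032,3.000)
cell (4,2): code 0010 → (4.000,2.315)–(4.784,3.000)
cell (4,3): code 0001 → (4.784,3.000)–(4.000,3.810)
total: 4 segments, chained into 1 closed loop(s), length Σ = 4.616529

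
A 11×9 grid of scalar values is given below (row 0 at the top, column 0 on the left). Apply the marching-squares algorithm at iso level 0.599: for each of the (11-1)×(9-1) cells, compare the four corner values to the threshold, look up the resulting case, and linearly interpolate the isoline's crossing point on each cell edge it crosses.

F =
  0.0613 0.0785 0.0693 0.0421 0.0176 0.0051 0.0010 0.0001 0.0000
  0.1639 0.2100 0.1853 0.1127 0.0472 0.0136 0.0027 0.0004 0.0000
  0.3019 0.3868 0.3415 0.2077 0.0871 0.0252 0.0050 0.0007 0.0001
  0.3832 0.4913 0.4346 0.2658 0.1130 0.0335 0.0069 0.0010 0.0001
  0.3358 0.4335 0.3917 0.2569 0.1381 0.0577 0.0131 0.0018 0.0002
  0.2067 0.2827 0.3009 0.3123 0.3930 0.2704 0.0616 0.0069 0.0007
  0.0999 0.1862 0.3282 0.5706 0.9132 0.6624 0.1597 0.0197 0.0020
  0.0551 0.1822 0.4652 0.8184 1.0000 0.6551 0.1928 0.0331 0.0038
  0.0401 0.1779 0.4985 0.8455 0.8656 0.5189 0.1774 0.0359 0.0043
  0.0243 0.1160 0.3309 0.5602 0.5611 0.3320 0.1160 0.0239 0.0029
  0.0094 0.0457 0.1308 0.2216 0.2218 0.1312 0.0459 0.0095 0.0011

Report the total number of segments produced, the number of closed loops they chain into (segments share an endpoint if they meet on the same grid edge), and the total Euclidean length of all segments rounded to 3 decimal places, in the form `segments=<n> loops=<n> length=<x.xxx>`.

segments=12 loops=1 length=9.969

cell (5,3): code 0100 → (5.396,4.000)–(6.000,3.083)
cell (5,4): code 1100 → (5.838,5.000)–(5.396,4.000)
cell (5,5): code 1000 → (6.000,5.126)–(5.838,5.000)
cell (6,2): code 0100 → (6.115,3.000)–(7.000,2.379)
cell (6,3): code 1110 → (6.000,3.083)–(6.115,3.000)
cell (6,5): code 1001 → (7.000,5.121)–(6.000,5.126)
cell (7,2): code 0110 → (7.000,2.379)–(8.000,2.290)
cell (7,4): code 1011 → (8.000,4.769)–(7.412,5.000)
cell (7,5): code 0001 → (7.412,5.000)–(7.000,5.121)
cell (8,2): code 0010 → (8.000,2.290)–(8.864,3.000)
cell (8,3): code 0011 → (8.864,3.000)–(8.876,4.000)
cell (8,4): code 0001 → (8.876,4.000)–(8.000,4.769)
total: 12 segments, chained into 1 closed loop(s), length Σ = 9.968791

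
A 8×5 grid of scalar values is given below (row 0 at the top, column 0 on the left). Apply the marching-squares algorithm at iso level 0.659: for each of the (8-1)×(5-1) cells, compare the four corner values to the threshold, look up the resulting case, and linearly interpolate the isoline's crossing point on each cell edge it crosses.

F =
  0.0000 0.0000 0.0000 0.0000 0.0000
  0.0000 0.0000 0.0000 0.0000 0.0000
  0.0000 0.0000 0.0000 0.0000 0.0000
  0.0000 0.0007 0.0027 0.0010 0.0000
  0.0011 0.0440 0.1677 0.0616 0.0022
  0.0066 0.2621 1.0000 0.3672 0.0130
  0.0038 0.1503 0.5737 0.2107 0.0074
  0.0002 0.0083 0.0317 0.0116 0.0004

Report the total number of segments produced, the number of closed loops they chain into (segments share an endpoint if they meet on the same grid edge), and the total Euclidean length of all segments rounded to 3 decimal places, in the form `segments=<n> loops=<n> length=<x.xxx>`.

cell (4,1): code 0100 → (4.590,2.000)–(5.000,1.538)
cell (4,2): code 1000 → (5.000,2.539)–(4.590,2.000)
cell (5,1): code 0010 → (5.000,1.538)–(5.800,2.000)
cell (5,2): code 0001 → (5.800,2.000)–(5.000,2.539)
total: 4 segments, chained into 1 closed loop(s), length Σ = 3.182817

segments=4 loops=1 length=3.183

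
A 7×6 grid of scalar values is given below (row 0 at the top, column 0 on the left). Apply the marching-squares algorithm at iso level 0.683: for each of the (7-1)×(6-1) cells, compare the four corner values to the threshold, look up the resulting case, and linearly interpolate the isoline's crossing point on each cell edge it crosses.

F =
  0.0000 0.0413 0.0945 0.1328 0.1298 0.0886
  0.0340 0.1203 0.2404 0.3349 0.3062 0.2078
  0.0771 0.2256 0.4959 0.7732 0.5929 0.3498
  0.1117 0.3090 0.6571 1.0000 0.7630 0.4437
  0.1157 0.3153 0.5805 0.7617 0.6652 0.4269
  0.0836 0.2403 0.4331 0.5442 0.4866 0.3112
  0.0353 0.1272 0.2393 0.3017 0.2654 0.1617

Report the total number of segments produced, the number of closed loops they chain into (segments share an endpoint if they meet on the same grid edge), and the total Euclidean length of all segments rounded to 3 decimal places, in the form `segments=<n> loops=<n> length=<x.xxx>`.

cell (1,2): code 0100 → (1.794,3.000)–(2.000,2.675)
cell (1,3): code 1000 → (2.000,3.500)–(1.794,3.000)
cell (2,2): code 0110 → (2.000,2.675)–(3.000,2.076)
cell (2,3): code 1101 → (2.530,4.000)–(2.000,3.500)
cell (2,4): code 1000 → (3.000,4.251)–(2.530,4.000)
cell (3,2): code 0110 → (3.000,2.076)–(4.000,2.566)
cell (3,3): code 1011 → (4.000,3.816)–(3.818,4.000)
cell (3,4): code 0001 → (3.818,4.000)–(3.000,4.251)
cell (4,2): code 0010 → (4.000,2.566)–(4.362,3.000)
cell (4,3): code 0001 → (4.362,3.000)–(4.000,3.816)
total: 10 segments, chained into 1 closed loop(s), length Σ = 7.038548

segments=10 loops=1 length=7.039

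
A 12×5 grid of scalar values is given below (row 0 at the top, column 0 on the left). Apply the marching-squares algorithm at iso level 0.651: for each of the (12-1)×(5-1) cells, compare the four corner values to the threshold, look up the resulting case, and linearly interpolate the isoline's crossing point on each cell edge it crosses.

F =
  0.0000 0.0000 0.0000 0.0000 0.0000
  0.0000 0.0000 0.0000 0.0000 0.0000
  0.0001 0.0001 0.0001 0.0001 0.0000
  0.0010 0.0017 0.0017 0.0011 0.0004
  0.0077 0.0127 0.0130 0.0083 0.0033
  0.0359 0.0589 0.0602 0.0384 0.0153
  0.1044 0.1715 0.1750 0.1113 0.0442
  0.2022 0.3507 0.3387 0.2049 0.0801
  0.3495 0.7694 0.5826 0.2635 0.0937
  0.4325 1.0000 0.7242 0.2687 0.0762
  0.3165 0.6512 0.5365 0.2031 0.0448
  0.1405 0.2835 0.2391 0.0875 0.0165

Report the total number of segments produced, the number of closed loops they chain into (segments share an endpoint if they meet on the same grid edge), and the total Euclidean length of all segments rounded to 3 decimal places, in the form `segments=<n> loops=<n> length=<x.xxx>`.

segments=10 loops=1 length=6.063

cell (7,0): code 0100 → (7.717,1.000)–(8.000,0.718)
cell (7,1): code 1000 → (8.000,1.634)–(7.717,1.000)
cell (8,0): code 0110 → (8.000,0.718)–(9.000,0.385)
cell (8,1): code 1101 → (8.483,2.000)–(8.000,1.634)
cell (8,2): code 1000 → (9.000,2.161)–(8.483,2.000)
cell (9,0): code 0110 → (9.000,0.385)–(10.000,0.999)
cell (9,1): code 1011 → (10.000,1.002)–(9.390,2.000)
cell (9,2): code 0001 → (9.390,2.000)–(9.000,2.161)
cell (10,0): code 0010 → (10.000,0.999)–(10.001,1.000)
cell (10,1): code 0001 → (10.001,1.000)–(10.000,1.002)
total: 10 segments, chained into 1 closed loop(s), length Σ = 6.062855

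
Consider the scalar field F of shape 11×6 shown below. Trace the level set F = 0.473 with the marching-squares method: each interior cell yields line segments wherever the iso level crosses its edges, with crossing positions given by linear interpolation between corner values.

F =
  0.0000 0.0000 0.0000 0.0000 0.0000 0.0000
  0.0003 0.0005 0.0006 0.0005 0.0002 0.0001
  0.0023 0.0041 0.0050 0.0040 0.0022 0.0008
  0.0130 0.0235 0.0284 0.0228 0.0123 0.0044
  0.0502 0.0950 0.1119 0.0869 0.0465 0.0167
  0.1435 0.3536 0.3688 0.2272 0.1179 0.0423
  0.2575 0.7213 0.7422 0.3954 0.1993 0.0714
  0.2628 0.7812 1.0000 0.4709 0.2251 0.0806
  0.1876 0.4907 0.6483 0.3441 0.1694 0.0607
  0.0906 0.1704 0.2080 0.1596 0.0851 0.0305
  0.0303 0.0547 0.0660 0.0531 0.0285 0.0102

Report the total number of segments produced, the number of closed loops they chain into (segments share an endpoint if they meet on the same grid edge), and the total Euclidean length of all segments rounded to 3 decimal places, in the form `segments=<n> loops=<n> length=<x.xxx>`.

cell (5,0): code 0100 → (5.325,1.000)–(6.000,0.465)
cell (5,1): code 1100 → (5.279,2.000)–(5.325,1.000)
cell (5,2): code 1000 → (6.000,2.776)–(5.279,2.000)
cell (6,0): code 0110 → (6.000,0.465)–(7.000,0.405)
cell (6,2): code 1001 → (7.000,2.996)–(6.000,2.776)
cell (7,0): code 0110 → (7.000,0.405)–(8.000,0.942)
cell (7,2): code 1001 → (8.000,2.576)–(7.000,2.996)
cell (8,0): code 0010 → (8.000,0.942)–(8.055,1.000)
cell (8,1): code 0011 → (8.055,1.000)–(8.398,2.000)
cell (8,2): code 0001 → (8.398,2.000)–(8.000,2.576)
total: 10 segments, chained into 1 closed loop(s), length Σ = 9.004951

segments=10 loops=1 length=9.005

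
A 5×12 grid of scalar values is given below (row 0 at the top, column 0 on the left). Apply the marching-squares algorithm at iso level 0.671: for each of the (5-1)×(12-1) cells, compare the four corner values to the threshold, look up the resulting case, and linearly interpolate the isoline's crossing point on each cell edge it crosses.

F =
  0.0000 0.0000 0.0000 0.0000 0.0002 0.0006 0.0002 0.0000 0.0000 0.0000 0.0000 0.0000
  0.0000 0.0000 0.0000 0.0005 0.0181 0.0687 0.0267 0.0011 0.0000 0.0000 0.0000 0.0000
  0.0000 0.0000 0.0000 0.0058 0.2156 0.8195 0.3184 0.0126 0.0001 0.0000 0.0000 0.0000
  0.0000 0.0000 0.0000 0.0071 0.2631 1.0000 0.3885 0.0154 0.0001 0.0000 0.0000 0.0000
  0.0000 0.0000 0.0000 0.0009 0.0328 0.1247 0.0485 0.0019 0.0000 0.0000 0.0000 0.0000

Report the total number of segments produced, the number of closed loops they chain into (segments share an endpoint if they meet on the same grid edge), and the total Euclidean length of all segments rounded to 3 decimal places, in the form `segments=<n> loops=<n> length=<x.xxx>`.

cell (1,4): code 0100 → (1.802,5.000)–(2.000,4.754)
cell (1,5): code 1000 → (2.000,5.296)–(1.802,5.000)
cell (2,4): code 0110 → (2.000,4.754)–(3.000,4.554)
cell (2,5): code 1001 → (3.000,5.538)–(2.000,5.296)
cell (3,4): code 0010 → (3.000,4.554)–(3.376,5.000)
cell (3,5): code 0001 → (3.376,5.000)–(3.000,5.538)
total: 6 segments, chained into 1 closed loop(s), length Σ = 3.960500

segments=6 loops=1 length=3.960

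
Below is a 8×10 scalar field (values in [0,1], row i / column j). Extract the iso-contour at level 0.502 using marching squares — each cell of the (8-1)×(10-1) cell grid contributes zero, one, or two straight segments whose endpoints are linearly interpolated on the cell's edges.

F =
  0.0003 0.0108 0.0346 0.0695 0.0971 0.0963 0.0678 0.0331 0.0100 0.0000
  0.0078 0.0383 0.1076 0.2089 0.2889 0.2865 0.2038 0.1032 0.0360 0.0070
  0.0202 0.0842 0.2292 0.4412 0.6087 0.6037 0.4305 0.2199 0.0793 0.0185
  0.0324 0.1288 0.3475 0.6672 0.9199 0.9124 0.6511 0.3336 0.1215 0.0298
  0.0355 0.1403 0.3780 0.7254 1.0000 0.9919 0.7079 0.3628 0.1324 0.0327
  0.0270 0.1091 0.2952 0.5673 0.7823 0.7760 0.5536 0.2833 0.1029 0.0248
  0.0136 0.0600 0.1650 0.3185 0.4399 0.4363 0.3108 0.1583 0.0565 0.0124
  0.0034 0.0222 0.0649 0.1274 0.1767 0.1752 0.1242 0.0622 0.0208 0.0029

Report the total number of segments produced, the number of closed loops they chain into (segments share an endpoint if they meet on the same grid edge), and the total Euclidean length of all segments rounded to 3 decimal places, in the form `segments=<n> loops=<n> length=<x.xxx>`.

cell (1,3): code 0100 → (1.666,4.000)–(2.000,3.363)
cell (1,4): code 1100 → (1.679,5.000)–(1.666,4.000)
cell (1,5): code 1000 → (2.000,5.587)–(1.679,5.000)
cell (2,2): code 0100 → (2.269,3.000)–(3.000,2.483)
cell (2,3): code 1110 → (2.000,3.363)–(2.269,3.000)
cell (2,5): code 1101 → (2.324,6.000)–(2.000,5.587)
cell (2,6): code 1000 → (3.000,6.470)–(2.324,6.000)
cell (3,2): code 0110 → (3.000,2.483)–(4.000,2.357)
cell (3,6): code 1001 → (4.000,6.597)–(3.000,6.470)
cell (4,2): code 0110 → (4.000,2.357)–(5.000,2.760)
cell (4,6): code 1001 → (5.000,6.191)–(4.000,6.597)
cell (5,2): code 0010 → (5.000,2.760)–(5.262,3.000)
cell (5,3): code 0011 → (5.262,3.000)–(5.819,4.000)
cell (5,4): code 0011 → (5.819,4.000)–(5.807,5.000)
cell (5,5): code 0011 → (5.807,5.000)–(5.213,6.000)
cell (5,6): code 0001 → (5.213,6.000)–(5.000,6.191)
total: 16 segments, chained into 1 closed loop(s), length Σ = 13.205183

segments=16 loops=1 length=13.205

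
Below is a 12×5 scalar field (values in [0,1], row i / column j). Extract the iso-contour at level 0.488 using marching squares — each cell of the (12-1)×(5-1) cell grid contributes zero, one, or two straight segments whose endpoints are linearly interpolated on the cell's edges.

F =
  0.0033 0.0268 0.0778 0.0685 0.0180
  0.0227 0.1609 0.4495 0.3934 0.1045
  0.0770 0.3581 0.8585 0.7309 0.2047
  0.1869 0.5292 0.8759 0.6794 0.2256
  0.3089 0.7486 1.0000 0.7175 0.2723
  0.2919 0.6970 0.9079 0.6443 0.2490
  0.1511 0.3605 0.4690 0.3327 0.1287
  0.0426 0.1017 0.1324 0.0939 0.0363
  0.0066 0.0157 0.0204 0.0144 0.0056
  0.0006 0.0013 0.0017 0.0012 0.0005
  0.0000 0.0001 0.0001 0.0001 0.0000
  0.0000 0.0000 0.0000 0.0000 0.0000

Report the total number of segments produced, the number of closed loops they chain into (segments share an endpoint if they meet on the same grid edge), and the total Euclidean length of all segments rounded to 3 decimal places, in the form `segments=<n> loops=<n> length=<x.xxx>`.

cell (1,1): code 0100 → (1.094,2.000)–(2.000,1.260)
cell (1,2): code 1100 → (1.280,3.000)–(1.094,2.000)
cell (1,3): code 1000 → (2.000,3.462)–(1.280,3.000)
cell (2,0): code 0100 → (2.759,1.000)–(3.000,0.880)
cell (2,1): code 1110 → (2.000,1.260)–(2.759,1.000)
cell (2,3): code 1001 → (3.000,3.422)–(2.000,3.462)
cell (3,0): code 0110 → (3.000,0.880)–(4.000,0.407)
cell (3,3): code 1001 → (4.000,3.515)–(3.000,3.422)
cell (4,0): code 0110 → (4.000,0.407)–(5.000,0.484)
cell (4,3): code 1001 → (5.000,3.395)–(4.000,3.515)
cell (5,0): code 0010 → (5.000,0.484)–(5.621,1.000)
cell (5,1): code 0011 → (5.621,1.000)–(5.957,2.000)
cell (5,2): code 0011 → (5.957,2.000)–(5.502,3.000)
cell (5,3): code 0001 → (5.502,3.000)–(5.000,3.395)
total: 14 segments, chained into 1 closed loop(s), length Σ = 12.834592

segments=14 loops=1 length=12.835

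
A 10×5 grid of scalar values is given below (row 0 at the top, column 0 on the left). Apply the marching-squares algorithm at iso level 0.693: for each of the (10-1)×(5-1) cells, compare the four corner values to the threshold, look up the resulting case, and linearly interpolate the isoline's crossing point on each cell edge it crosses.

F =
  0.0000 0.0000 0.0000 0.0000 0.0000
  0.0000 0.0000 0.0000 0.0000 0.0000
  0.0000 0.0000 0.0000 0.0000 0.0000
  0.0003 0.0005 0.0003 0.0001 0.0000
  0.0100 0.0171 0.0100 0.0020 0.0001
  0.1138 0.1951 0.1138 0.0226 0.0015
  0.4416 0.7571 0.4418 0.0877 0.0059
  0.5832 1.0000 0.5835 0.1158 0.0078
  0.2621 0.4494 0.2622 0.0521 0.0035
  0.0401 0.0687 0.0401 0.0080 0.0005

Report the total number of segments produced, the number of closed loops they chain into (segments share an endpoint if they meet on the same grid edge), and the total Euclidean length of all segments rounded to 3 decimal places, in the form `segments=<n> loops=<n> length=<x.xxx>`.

cell (5,0): code 0100 → (5.886,1.000)–(6.000,0.797)
cell (5,1): code 1000 → (6.000,1.203)–(5.886,1.000)
cell (6,0): code 0110 → (6.000,0.797)–(7.000,0.263)
cell (6,1): code 1001 → (7.000,1.737)–(6.000,1.203)
cell (7,0): code 0010 → (7.000,0.263)–(7.558,1.000)
cell (7,1): code 0001 → (7.558,1.000)–(7.000,1.737)
total: 6 segments, chained into 1 closed loop(s), length Σ = 4.581049

segments=6 loops=1 length=4.581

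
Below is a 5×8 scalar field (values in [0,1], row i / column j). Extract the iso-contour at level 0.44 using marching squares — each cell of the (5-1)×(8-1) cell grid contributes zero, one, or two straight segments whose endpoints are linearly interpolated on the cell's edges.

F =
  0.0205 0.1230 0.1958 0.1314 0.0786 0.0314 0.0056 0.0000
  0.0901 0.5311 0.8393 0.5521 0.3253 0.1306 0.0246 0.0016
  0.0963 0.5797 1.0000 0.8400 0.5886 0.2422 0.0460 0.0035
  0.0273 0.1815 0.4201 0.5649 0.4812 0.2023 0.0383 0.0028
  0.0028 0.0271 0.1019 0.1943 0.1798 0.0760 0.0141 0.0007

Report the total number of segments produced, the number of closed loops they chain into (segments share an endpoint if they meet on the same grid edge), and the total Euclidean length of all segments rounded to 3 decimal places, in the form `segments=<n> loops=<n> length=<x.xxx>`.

cell (0,0): code 0100 → (0.777,1.000)–(1.000,0.793)
cell (0,1): code 1100 → (0.379,2.000)–(0.777,1.000)
cell (0,2): code 1100 → (0.734,3.000)–(0.379,2.000)
cell (0,3): code 1000 → (1.000,3.494)–(0.734,3.000)
cell (1,0): code 0110 → (1.000,0.793)–(2.000,0.711)
cell (1,3): code 1101 → (1.436,4.000)–(1.000,3.494)
cell (1,4): code 1000 → (2.000,4.429)–(1.436,4.000)
cell (2,0): code 0010 → (2.000,0.711)–(2.351,1.000)
cell (2,1): code 0011 → (2.351,1.000)–(2.966,2.000)
cell (2,2): code 0111 → (2.966,2.000)–(3.000,2.137)
cell (2,4): code 1001 → (3.000,4.148)–(2.000,4.429)
cell (3,2): code 0010 → (3.000,2.137)–(3.337,3.000)
cell (3,3): code 0011 → (3.337,3.000)–(3.137,4.000)
cell (3,4): code 0001 → (3.137,4.000)–(3.000,4.148)
total: 14 segments, chained into 1 closed loop(s), length Σ = 10.338387

segments=14 loops=1 length=10.338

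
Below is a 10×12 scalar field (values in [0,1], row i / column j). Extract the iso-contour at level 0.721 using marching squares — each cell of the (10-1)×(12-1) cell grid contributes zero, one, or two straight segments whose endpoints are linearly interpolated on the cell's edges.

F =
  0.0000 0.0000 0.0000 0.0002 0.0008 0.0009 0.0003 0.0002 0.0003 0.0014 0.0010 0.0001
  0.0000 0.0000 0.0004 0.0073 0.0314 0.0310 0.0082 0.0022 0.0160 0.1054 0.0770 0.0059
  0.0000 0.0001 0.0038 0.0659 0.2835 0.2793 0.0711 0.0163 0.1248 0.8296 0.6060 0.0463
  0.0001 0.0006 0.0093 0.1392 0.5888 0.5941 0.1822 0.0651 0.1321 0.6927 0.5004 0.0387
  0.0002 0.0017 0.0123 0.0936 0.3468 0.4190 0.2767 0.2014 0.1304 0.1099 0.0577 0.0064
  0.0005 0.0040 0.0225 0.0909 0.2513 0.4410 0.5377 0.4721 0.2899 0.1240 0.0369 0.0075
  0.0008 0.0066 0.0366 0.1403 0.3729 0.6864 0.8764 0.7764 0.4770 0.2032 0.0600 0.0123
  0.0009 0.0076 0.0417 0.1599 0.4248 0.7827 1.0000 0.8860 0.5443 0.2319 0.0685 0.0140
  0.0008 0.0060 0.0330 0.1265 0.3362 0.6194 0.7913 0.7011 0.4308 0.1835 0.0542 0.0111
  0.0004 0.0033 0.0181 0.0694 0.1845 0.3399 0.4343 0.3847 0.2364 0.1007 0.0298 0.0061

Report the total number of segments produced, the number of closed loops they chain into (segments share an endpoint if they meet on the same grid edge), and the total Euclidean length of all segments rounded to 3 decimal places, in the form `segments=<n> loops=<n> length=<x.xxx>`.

cell (1,8): code 0100 → (1.850,9.000)–(2.000,8.846)
cell (1,9): code 1000 → (2.000,9.486)–(1.850,9.000)
cell (2,8): code 0010 → (2.000,8.846)–(2.793,9.000)
cell (2,9): code 0001 → (2.793,9.000)–(2.000,9.486)
cell (5,5): code 0100 → (5.541,6.000)–(6.000,5.182)
cell (5,6): code 1100 → (5.818,7.000)–(5.541,6.000)
cell (5,7): code 1000 → (6.000,7.185)–(5.818,7.000)
cell (6,4): code 0100 → (6.359,5.000)–(7.000,4.828)
cell (6,5): code 1110 → (6.000,5.182)–(6.359,5.000)
cell (6,7): code 1001 → (7.000,7.483)–(6.000,7.185)
cell (7,4): code 0010 → (7.000,4.828)–(7.378,5.000)
cell (7,5): code 0111 → (7.378,5.000)–(8.000,5.591)
cell (7,6): code 1011 → (8.000,6.779)–(7.892,7.000)
cell (7,7): code 0001 → (7.892,7.000)–(7.000,7.483)
cell (8,5): code 0010 → (8.000,5.591)–(8.197,6.000)
cell (8,6): code 0001 → (8.197,6.000)–(8.000,6.779)
total: 16 segments, chained into 2 closed loop(s), length Σ = 10.597611

segments=16 loops=2 length=10.598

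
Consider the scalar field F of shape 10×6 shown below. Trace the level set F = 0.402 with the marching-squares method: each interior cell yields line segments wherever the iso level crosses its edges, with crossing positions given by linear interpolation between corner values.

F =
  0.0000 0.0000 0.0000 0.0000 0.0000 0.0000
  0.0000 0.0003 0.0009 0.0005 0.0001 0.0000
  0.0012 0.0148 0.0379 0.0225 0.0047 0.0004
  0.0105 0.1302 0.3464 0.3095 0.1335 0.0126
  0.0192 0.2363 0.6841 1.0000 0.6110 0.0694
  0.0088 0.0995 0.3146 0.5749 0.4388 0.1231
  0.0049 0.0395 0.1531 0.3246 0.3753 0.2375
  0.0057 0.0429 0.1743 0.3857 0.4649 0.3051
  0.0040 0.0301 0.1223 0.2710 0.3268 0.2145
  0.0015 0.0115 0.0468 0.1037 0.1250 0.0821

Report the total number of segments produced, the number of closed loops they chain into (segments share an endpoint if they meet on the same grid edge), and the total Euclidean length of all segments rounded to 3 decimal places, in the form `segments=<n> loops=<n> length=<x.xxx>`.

segments=14 loops=2 length=12.092

cell (3,1): code 0100 → (3.165,2.000)–(4.000,1.370)
cell (3,2): code 1100 → (3.134,3.000)–(3.165,2.000)
cell (3,3): code 1100 → (3.562,4.000)–(3.134,3.000)
cell (3,4): code 1000 → (4.000,4.386)–(3.562,4.000)
cell (4,1): code 0010 → (4.000,1.370)–(4.763,2.000)
cell (4,2): code 0111 → (4.763,2.000)–(5.000,2.336)
cell (4,4): code 1001 → (5.000,4.117)–(4.000,4.386)
cell (5,2): code 0010 → (5.000,2.336)–(5.691,3.000)
cell (5,3): code 0011 → (5.691,3.000)–(5.580,4.000)
cell (5,4): code 0001 → (5.580,4.000)–(5.000,4.117)
cell (6,3): code 0100 → (6.298,4.000)–(7.000,3.206)
cell (6,4): code 1000 → (7.000,4.394)–(6.298,4.000)
cell (7,3): code 0010 → (7.000,3.206)–(7.455,4.000)
cell (7,4): code 0001 → (7.455,4.000)–(7.000,4.394)
total: 14 segments, chained into 2 closed loop(s), length Σ = 12.092244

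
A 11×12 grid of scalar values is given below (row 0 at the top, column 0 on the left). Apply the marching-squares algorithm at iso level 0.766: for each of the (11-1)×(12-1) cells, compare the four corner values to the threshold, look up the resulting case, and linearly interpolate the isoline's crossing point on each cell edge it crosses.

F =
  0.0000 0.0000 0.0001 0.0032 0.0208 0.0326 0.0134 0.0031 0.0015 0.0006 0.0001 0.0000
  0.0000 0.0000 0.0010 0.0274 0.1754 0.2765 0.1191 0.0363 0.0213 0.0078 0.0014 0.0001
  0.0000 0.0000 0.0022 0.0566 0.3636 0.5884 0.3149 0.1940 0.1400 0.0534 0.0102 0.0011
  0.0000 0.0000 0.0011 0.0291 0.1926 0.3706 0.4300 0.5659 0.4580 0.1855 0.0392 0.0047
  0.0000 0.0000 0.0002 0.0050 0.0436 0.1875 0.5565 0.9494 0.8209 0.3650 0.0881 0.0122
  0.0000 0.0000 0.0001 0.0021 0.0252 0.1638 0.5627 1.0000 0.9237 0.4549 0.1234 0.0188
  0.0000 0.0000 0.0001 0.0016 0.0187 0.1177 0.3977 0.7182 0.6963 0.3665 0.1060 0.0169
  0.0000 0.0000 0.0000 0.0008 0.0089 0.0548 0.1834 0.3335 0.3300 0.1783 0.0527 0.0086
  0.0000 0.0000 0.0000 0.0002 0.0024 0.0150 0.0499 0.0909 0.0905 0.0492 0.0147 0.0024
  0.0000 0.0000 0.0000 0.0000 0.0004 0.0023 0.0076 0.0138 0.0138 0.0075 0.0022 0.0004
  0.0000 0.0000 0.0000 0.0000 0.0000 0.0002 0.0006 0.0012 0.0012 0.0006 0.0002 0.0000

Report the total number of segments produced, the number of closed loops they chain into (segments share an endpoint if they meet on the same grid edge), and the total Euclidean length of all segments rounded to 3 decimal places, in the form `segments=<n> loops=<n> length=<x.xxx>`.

cell (3,6): code 0100 → (3.522,7.000)–(4.000,6.533)
cell (3,7): code 1100 → (3.849,8.000)–(3.522,7.000)
cell (3,8): code 1000 → (4.000,8.120)–(3.849,8.000)
cell (4,6): code 0110 → (4.000,6.533)–(5.000,6.465)
cell (4,8): code 1001 → (5.000,8.336)–(4.000,8.120)
cell (5,6): code 0010 → (5.000,6.465)–(5.830,7.000)
cell (5,7): code 0011 → (5.830,7.000)–(5.693,8.000)
cell (5,8): code 0001 → (5.693,8.000)–(5.000,8.336)
total: 8 segments, chained into 1 closed loop(s), length Σ = 6.707061

segments=8 loops=1 length=6.707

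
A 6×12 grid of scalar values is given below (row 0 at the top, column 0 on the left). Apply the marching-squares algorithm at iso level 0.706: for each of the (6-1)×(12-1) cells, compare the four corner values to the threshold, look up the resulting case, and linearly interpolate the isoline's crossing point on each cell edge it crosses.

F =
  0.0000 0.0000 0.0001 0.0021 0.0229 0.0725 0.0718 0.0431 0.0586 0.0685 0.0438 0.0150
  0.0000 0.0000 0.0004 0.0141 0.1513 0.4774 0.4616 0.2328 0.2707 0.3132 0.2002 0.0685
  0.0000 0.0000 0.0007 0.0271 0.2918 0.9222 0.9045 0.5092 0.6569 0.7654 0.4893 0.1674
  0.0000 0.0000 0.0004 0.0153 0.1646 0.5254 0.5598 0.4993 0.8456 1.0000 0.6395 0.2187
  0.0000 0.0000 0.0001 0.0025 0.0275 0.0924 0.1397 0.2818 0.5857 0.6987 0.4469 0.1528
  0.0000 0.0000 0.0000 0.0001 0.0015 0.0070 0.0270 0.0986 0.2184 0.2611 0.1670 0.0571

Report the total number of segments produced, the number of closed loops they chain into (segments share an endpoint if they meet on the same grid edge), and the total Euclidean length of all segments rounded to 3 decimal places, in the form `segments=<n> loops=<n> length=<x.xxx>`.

segments=14 loops=2 length=11.058

cell (1,4): code 0100 → (1.514,5.000)–(2.000,4.657)
cell (1,5): code 1100 → (1.552,6.000)–(1.514,5.000)
cell (1,6): code 1000 → (2.000,6.502)–(1.552,6.000)
cell (1,8): code 0100 → (1.869,9.000)–(2.000,8.453)
cell (1,9): code 1000 → (2.000,9.215)–(1.869,9.000)
cell (2,4): code 0010 → (2.000,4.657)–(2.545,5.000)
cell (2,5): code 0011 → (2.545,5.000)–(2.576,6.000)
cell (2,6): code 0001 → (2.576,6.000)–(2.000,6.502)
cell (2,7): code 0100 → (2.260,8.000)–(3.000,7.597)
cell (2,8): code 1110 → (2.000,8.453)–(2.260,8.000)
cell (2,9): code 1001 → (3.000,9.816)–(2.000,9.215)
cell (3,7): code 0010 → (3.000,7.597)–(3.537,8.000)
cell (3,8): code 0011 → (3.537,8.000)–(3.976,9.000)
cell (3,9): code 0001 → (3.976,9.000)–(3.000,9.816)
total: 14 segments, chained into 2 closed loop(s), length Σ = 11.058228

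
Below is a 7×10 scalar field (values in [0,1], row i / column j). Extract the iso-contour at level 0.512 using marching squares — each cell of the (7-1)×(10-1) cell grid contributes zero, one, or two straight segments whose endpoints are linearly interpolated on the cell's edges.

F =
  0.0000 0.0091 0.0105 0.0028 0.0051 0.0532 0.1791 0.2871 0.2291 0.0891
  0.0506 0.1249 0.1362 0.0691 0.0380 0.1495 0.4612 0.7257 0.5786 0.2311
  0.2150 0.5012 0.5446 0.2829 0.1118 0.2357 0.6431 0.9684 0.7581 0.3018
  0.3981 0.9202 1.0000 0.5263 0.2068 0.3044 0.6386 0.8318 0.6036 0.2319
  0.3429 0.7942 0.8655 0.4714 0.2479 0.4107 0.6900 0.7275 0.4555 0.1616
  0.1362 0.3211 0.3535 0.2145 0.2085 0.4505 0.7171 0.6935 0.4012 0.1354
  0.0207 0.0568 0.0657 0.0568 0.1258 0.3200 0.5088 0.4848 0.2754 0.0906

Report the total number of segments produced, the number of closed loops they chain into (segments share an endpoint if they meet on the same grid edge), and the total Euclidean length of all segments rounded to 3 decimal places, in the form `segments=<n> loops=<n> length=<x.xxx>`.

segments=28 loops=2 length=22.754

cell (0,6): code 0100 → (0.513,7.000)–(1.000,6.192)
cell (0,7): code 1100 → (0.809,8.000)–(0.513,7.000)
cell (0,8): code 1000 → (1.000,8.192)–(0.809,8.000)
cell (1,1): code 0100 → (1.920,2.000)–(2.000,1.249)
cell (1,2): code 1000 → (2.000,2.125)–(1.920,2.000)
cell (1,5): code 0100 → (1.279,6.000)–(2.000,5.678)
cell (1,6): code 1110 → (1.000,6.192)–(1.279,6.000)
cell (1,8): code 1001 → (2.000,8.539)–(1.000,8.192)
cell (2,0): code 0100 → (2.026,1.000)–(3.000,0.218)
cell (2,1): code 1110 → (2.000,1.249)–(2.026,1.000)
cell (2,2): code 1101 → (2.941,3.000)–(2.000,2.125)
cell (2,3): code 1000 → (3.000,3.045)–(2.941,3.000)
cell (2,5): code 0110 → (2.000,5.678)–(3.000,5.621)
cell (2,8): code 1001 → (3.000,8.246)–(2.000,8.539)
cell (3,0): code 0110 → (3.000,0.218)–(4.000,0.375)
cell (3,2): code 1011 → (4.000,2.897)–(3.260,3.000)
cell (3,3): code 0001 → (3.260,3.000)–(3.000,3.045)
cell (3,5): code 0110 → (3.000,5.621)–(4.000,5.363)
cell (3,7): code 1011 → (4.000,7.792)–(3.619,8.000)
cell (3,8): code 0001 → (3.619,8.000)–(3.000,8.246)
cell (4,0): code 0010 → (4.000,0.375)–(4.596,1.000)
cell (4,1): code 0011 → (4.596,1.000)–(4.690,2.000)
cell (4,2): code 0001 → (4.690,2.000)–(4.000,2.897)
cell (4,5): code 0110 → (4.000,5.363)–(5.000,5.231)
cell (4,7): code 1001 → (5.000,7.621)–(4.000,7.792)
cell (5,5): code 0010 → (5.000,5.231)–(5.985,6.000)
cell (5,6): code 0011 → (5.985,6.000)–(5.870,7.000)
cell (5,7): code 0001 → (5.870,7.000)–(5.000,7.621)
total: 28 segments, chained into 2 closed loop(s), length Σ = 22.754046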